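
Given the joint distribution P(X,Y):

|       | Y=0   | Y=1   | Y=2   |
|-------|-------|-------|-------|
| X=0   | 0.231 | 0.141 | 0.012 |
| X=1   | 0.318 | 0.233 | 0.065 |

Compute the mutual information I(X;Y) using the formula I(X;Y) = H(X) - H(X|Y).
0.0162 bits

I(X;Y) = H(X) - H(X|Y)

Marginal of X (row sums):
  P(X=0) = 0.231 + 0.141 + 0.012 = 0.384
  P(X=1) = 0.318 + 0.233 + 0.065 = 0.616
H(X) = -[0.384·log₂(0.384) + 0.616·log₂(0.616)]
  = 0.5302 + 0.4306 = 0.9608 bits

Marginal of Y (column sums):
  P(Y=0) = 0.231 + 0.318 = 0.549
  P(Y=1) = 0.141 + 0.233 = 0.374
  P(Y=2) = 0.012 + 0.065 = 0.077
H(X|Y) = Σ_y P(y)·H(X|Y=y):
  Y=0: P(Y=0) = 0.549, P(X|Y=0) = (77/183, 106/183) → H(X|Y=0) = 0.9818
  Y=1: P(Y=1) = 0.374, P(X|Y=1) = (141/374, 233/374) → H(X|Y=1) = 0.9559
  Y=2: P(Y=2) = 0.077, P(X|Y=2) = (12/77, 65/77) → H(X|Y=2) = 0.6243
H(X|Y) = 0.549·0.9818 + 0.374·0.9559 + 0.077·0.6243 = 0.9446 bits

I(X;Y) = H(X) - H(X|Y) = 0.9608 - 0.9446 = 0.0162 bits

Cross-check via I(X;Y) = H(X) + H(Y) - H(X,Y): computing H(Y) from the column sums and H(X,Y) from the 6 cells in the same way gives H(Y) = 1.2904 bits and H(X,Y) = 2.2350 bits, so
I(X;Y) = 0.9608 + 1.2904 - 2.2350 = 0.0162 bits ✓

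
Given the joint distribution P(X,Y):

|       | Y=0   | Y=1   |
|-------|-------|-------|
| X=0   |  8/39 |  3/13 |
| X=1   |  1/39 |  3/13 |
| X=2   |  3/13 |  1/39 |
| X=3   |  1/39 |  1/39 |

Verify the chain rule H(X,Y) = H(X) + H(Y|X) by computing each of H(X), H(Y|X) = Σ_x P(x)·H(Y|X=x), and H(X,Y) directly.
H(X) = 1.7489 bits, H(Y|X) = 0.7266 bits, H(X,Y) = 2.4755 bits

Marginal of X (row sums):
  P(X=0) = 8/39 + 3/13 = 17/39
  P(X=1) = 1/39 + 3/13 = 10/39
  P(X=2) = 3/13 + 1/39 = 10/39
  P(X=3) = 1/39 + 1/39 = 2/39
H(X) = -[(17/39)·log₂(17/39) + (10/39)·log₂(10/39) + (10/39)·log₂(10/39) + (2/39)·log₂(2/39)]
  = 0.522179 + 0.503455 + 0.503455 + 0.219764 = 1.7489 bits

H(Y|X) = Σ_x P(x)·H(Y|X=x):
  X=0: P(X=0) = 17/39, P(Y|X=0) = (8/17, 9/17) → H(Y|X=0) = 0.997503
  X=1: P(X=1) = 10/39, P(Y|X=1) = (1/10, 9/10) → H(Y|X=1) = 0.468996
  X=2: P(X=2) = 10/39, P(Y|X=2) = (9/10, 1/10) → H(Y|X=2) = 0.468996
  X=3: P(X=3) = 2/39, P(Y|X=3) = (1/2, 1/2) → H(Y|X=3) = 1.000000
H(Y|X) = (17/39)·0.997503 + (10/39)·0.468996 + (10/39)·0.468996 + (2/39)·1.000000 = 0.7266 bits

H(X,Y) = -Σ_{x,y} P(x,y) log₂ P(x,y). Per-cell terms -P(x,y)·log₂P(x,y):
  X=0: 0.468800, 0.488187
  X=1: 0.135523, 0.488187
  X=2: 0.488187, 0.135523
  X=3: 0.135523, 0.135523
Sum of the 8 terms: H(X,Y) = 2.4755 bits

Chain rule check:
  H(X) + H(Y|X) = 1.7489 + 0.7266 = 2.4755 bits
  H(X,Y) = 2.4755 bits
✓ Chain rule verified.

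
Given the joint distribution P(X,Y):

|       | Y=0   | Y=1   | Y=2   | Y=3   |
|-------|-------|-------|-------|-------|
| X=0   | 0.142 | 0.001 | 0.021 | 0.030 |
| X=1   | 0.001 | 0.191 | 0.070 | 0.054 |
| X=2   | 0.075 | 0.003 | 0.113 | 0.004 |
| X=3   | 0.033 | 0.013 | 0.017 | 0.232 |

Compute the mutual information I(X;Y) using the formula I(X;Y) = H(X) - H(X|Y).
0.7765 bits

I(X;Y) = H(X) - H(X|Y)

Marginal of X (row sums):
  P(X=0) = 0.142 + 0.001 + 0.021 + 0.030 = 0.194
  P(X=1) = 0.001 + 0.191 + 0.070 + 0.054 = 0.316
  P(X=2) = 0.075 + 0.003 + 0.113 + 0.004 = 0.195
  P(X=3) = 0.033 + 0.013 + 0.017 + 0.232 = 0.295
H(X) = -[0.194·log₂(0.194) + 0.316·log₂(0.316) + 0.195·log₂(0.195) + 0.295·log₂(0.295)]
  = 0.458979 + 0.525193 + 0.459899 + 0.519558 = 1.963629 bits

Marginal of Y (column sums):
  P(Y=0) = 0.142 + 0.001 + 0.075 + 0.033 = 0.251
  P(Y=1) = 0.001 + 0.191 + 0.003 + 0.013 = 0.208
  P(Y=2) = 0.021 + 0.070 + 0.113 + 0.017 = 0.221
  P(Y=3) = 0.030 + 0.054 + 0.004 + 0.232 = 0.320
H(X|Y) = Σ_y P(y)·H(X|Y=y):
  Y=0: P(Y=0) = 0.251, P(X|Y=0) = (142/251, 1/251, 75/251, 33/251) → H(X|Y=0) = 1.402259
  Y=1: P(Y=1) = 0.208, P(X|Y=1) = (1/208, 191/208, 3/208, 1/16) → H(X|Y=1) = 0.488182
  Y=2: P(Y=2) = 0.221, P(X|Y=2) = (21/221, 70/221, 113/221, 1/13) → H(X|Y=2) = 1.627470
  Y=3: P(Y=3) = 0.320, P(X|Y=3) = (3/32, 27/160, 1/80, 29/40) → H(X|Y=3) = 1.168734
H(X|Y) = 0.251·1.402259 + 0.208·0.488182 + 0.221·1.627470 + 0.320·1.168734 = 1.187175 bits

I(X;Y) = H(X) - H(X|Y) = 1.963629 - 1.187175 = 0.7765 bits

Cross-check via I(X;Y) = H(X) + H(Y) - H(X,Y): computing H(Y) from the column sums and H(X,Y) from the 16 cells in the same way gives H(Y) = 1.979092 bits and H(X,Y) = 3.166266 bits, so
I(X;Y) = 1.963629 + 1.979092 - 3.166266 = 0.7765 bits ✓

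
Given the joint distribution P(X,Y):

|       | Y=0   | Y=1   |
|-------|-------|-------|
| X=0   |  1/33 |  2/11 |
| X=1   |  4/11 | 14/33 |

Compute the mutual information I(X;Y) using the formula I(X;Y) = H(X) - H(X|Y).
0.0573 bits

I(X;Y) = H(X) - H(X|Y)

Marginal of X (row sums):
  P(X=0) = 1/33 + 2/11 = 7/33
  P(X=1) = 4/11 + 14/33 = 26/33
H(X) = -[(7/33)·log₂(7/33) + (26/33)·log₂(26/33)]
  = 0.4745 + 0.2710 = 0.7455 bits

Marginal of Y (column sums):
  P(Y=0) = 1/33 + 4/11 = 13/33
  P(Y=1) = 2/11 + 14/33 = 20/33
H(X|Y) = Σ_y P(y)·H(X|Y=y):
  Y=0: P(Y=0) = 13/33, P(X|Y=0) = (1/13, 12/13) → H(X|Y=0) = 0.3912
  Y=1: P(Y=1) = 20/33, P(X|Y=1) = (3/10, 7/10) → H(X|Y=1) = 0.8813
H(X|Y) = (13/33)·0.3912 + (20/33)·0.8813 = 0.6882 bits

I(X;Y) = H(X) - H(X|Y) = 0.7455 - 0.6882 = 0.0573 bits

Cross-check via I(X;Y) = H(X) + H(Y) - H(X,Y): computing H(Y) from the column sums and H(X,Y) from the 4 cells in the same way gives H(Y) = 0.9673 bits and H(X,Y) = 1.6555 bits, so
I(X;Y) = 0.7455 + 0.9673 - 1.6555 = 0.0573 bits ✓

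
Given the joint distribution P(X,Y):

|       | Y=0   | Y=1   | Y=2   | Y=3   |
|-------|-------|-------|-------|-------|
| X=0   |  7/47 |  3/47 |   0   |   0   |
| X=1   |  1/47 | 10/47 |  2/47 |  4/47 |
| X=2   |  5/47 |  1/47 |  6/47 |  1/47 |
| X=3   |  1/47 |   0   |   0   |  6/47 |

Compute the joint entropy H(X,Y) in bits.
3.2087 bits

H(X,Y) = -Σ_{x,y} P(x,y) log₂ P(x,y). Per-cell terms -P(x,y)·log₂P(x,y):
  X=0: 0.40916, 0.25338, 0.00000, 0.00000
  X=1: 0.11818, 0.47503, 0.19381, 0.30252
  X=2: 0.34390, 0.11818, 0.37910, 0.11818
  X=3: 0.11818, 0.00000, 0.00000, 0.37910
  (cells with P = 0 contribute 0)
Sum of the 16 terms: H(X,Y) = 3.2087 bits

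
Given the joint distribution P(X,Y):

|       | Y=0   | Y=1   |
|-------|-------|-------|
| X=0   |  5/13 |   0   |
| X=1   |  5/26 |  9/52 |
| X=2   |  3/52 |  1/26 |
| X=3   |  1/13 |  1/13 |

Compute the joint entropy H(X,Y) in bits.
2.4131 bits

H(X,Y) = -Σ_{x,y} P(x,y) log₂ P(x,y). Per-cell terms -P(x,y)·log₂P(x,y):
  X=0: 0.53020, 0.00000
  X=1: 0.45741, 0.43797
  X=2: 0.23743, 0.18079
  X=3: 0.28465, 0.28465
  (cells with P = 0 contribute 0)
Sum of the 8 terms: H(X,Y) = 2.4131 bits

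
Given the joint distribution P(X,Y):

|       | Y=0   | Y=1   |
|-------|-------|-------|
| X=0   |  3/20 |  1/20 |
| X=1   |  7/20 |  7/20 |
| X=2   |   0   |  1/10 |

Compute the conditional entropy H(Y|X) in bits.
0.8623 bits

H(Y|X) = H(X,Y) - H(X)

H(X,Y) = -Σ_{x,y} P(x,y) log₂ P(x,y). Per-cell terms -P(x,y)·log₂P(x,y):
  X=0: 0.410545, 0.216096
  X=1: 0.530101, 0.530101
  X=2: 0.000000, 0.332193
  (cells with P = 0 contribute 0)
Sum of the 6 terms: H(X,Y) = 2.01904 bits

Marginal of X (row sums):
  P(X=0) = 3/20 + 1/20 = 1/5
  P(X=1) = 7/20 + 7/20 = 7/10
  P(X=2) = 0 + 1/10 = 1/10
H(X) = -[(1/5)·log₂(1/5) + (7/10)·log₂(7/10) + (1/10)·log₂(1/10)]
  = 0.464386 + 0.360201 + 0.332193 = 1.15678 bits

H(Y|X) = H(X,Y) - H(X) = 2.01904 - 1.15678 = 0.8623 bits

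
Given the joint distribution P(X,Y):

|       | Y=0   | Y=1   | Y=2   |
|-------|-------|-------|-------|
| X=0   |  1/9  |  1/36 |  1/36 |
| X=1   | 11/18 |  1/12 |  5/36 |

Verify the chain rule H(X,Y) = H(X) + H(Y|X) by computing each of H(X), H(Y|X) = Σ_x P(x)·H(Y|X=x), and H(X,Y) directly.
H(X) = 0.6500 bits, H(Y|X) = 1.1179 bits, H(X,Y) = 1.7679 bits

Marginal of X (row sums):
  P(X=0) = 1/9 + 1/36 + 1/36 = 1/6
  P(X=1) = 11/18 + 1/12 + 5/36 = 5/6
H(X) = -[(1/6)·log₂(1/6) + (5/6)·log₂(5/6)]
  = 0.4308 + 0.2192 = 0.6500 bits

H(Y|X) = Σ_x P(x)·H(Y|X=x):
  X=0: P(X=0) = 1/6, P(Y|X=0) = (2/3, 1/6, 1/6) → H(Y|X=0) = 1.2516
  X=1: P(X=1) = 5/6, P(Y|X=1) = (11/15, 1/10, 1/6) → H(Y|X=1) = 1.0912
H(Y|X) = (1/6)·1.2516 + (5/6)·1.0912 = 1.1179 bits

H(X,Y) = -Σ_{x,y} P(x,y) log₂ P(x,y). Per-cell terms -P(x,y)·log₂P(x,y):
  X=0: 0.3522, 0.1436, 0.1436
  X=1: 0.4342, 0.2987, 0.3956
Sum of the 6 terms: H(X,Y) = 1.7679 bits

Chain rule check:
  H(X) + H(Y|X) = 0.6500 + 1.1179 = 1.7679 bits
  H(X,Y) = 1.7679 bits
✓ Chain rule verified.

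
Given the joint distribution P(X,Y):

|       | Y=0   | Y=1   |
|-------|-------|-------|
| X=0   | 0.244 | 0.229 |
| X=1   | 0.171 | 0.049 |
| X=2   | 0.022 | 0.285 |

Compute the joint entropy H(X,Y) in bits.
2.2697 bits

H(X,Y) = -Σ_{x,y} P(x,y) log₂ P(x,y). Per-cell terms -P(x,y)·log₂P(x,y):
  X=0: 0.4966, 0.4870
  X=1: 0.4357, 0.2132
  X=2: 0.1211, 0.5161
Sum of the 6 terms: H(X,Y) = 2.2697 bits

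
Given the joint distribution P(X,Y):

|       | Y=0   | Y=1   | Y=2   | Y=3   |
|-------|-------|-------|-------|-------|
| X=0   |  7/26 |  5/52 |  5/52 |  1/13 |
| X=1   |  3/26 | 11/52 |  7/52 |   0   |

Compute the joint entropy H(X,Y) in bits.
2.6670 bits

H(X,Y) = -Σ_{x,y} P(x,y) log₂ P(x,y). Per-cell terms -P(x,y)·log₂P(x,y):
  X=0: 0.50968, 0.32486, 0.32486, 0.28465
  X=1: 0.35948, 0.47406, 0.38945, 0.00000
  (cells with P = 0 contribute 0)
Sum of the 8 terms: H(X,Y) = 2.6670 bits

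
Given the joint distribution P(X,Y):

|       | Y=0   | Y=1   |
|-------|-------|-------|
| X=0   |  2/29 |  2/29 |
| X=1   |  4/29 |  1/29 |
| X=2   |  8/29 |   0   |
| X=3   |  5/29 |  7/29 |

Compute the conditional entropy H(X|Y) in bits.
1.6093 bits

H(X|Y) = H(X,Y) - H(Y)

H(X,Y) = -Σ_{x,y} P(x,y) log₂ P(x,y). Per-cell terms -P(x,y)·log₂P(x,y):
  X=0: 0.266068, 0.266068
  X=1: 0.394204, 0.167517
  X=2: 0.512546, 0.000000
  X=3: 0.437251, 0.494979
  (cells with P = 0 contribute 0)
Sum of the 8 terms: H(X,Y) = 2.53863 bits

Marginal of Y (column sums):
  P(Y=0) = 2/29 + 4/29 + 8/29 + 5/29 = 19/29
  P(Y=1) = 2/29 + 1/29 + 0 + 7/29 = 10/29
H(Y) = -[(19/29)·log₂(19/29) + (10/29)·log₂(10/29)]
  = 0.399690 + 0.529673 = 0.92936 bits

H(X|Y) = H(X,Y) - H(Y) = 2.53863 - 0.92936 = 1.6093 bits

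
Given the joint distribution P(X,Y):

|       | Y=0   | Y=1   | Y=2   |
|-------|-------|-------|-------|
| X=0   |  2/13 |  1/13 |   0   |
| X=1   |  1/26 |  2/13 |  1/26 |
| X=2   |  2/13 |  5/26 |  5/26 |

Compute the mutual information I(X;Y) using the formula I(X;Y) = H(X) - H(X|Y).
0.1929 bits

I(X;Y) = H(X) - H(X|Y)

Marginal of X (row sums):
  P(X=0) = 2/13 + 1/13 + 0 = 3/13
  P(X=1) = 1/26 + 2/13 + 1/26 = 3/13
  P(X=2) = 2/13 + 5/26 + 5/26 = 7/13
H(X) = -[(3/13)·log₂(3/13) + (3/13)·log₂(3/13) + (7/13)·log₂(7/13)]
  = 0.48819 + 0.48819 + 0.48089 = 1.4573 bits

Marginal of Y (column sums):
  P(Y=0) = 2/13 + 1/26 + 2/13 = 9/26
  P(Y=1) = 1/13 + 2/13 + 5/26 = 11/26
  P(Y=2) = 0 + 1/26 + 5/26 = 3/13
H(X|Y) = Σ_y P(y)·H(X|Y=y):
  Y=0: P(Y=0) = 9/26, P(X|Y=0) = (4/9, 1/9, 4/9) → H(X|Y=0) = 1.39215
  Y=1: P(Y=1) = 11/26, P(X|Y=1) = (2/11, 4/11, 5/11) → H(X|Y=1) = 1.49492
  Y=2: P(Y=2) = 3/13, P(X|Y=2) = (0, 1/6, 5/6) → H(X|Y=2) = 0.65002
H(X|Y) = (9/26)·1.39215 + (11/26)·1.49492 + (3/13)·0.65002 = 1.2644 bits

I(X;Y) = H(X) - H(X|Y) = 1.4573 - 1.2644 = 0.1929 bits

Cross-check via I(X;Y) = H(X) + H(Y) - H(X,Y): computing H(Y) from the column sums and H(X,Y) from the 9 cells in the same way gives H(Y) = 1.5430 bits and H(X,Y) = 2.8074 bits, so
I(X;Y) = 1.4573 + 1.5430 - 2.8074 = 0.1929 bits ✓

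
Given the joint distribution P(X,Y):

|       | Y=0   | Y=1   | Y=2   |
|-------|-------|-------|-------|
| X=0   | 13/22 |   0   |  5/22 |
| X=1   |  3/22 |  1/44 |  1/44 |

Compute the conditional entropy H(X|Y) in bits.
0.6162 bits

H(X|Y) = H(X,Y) - H(Y)

H(X,Y) = -Σ_{x,y} P(x,y) log₂ P(x,y). Per-cell terms -P(x,y)·log₂P(x,y):
  X=0: 0.44850, 0.00000, 0.48580
  X=1: 0.39197, 0.12408, 0.12408
  (cells with P = 0 contribute 0)
Sum of the 6 terms: H(X,Y) = 1.5744 bits

Marginal of Y (column sums):
  P(Y=0) = 13/22 + 3/22 = 8/11
  P(Y=1) = 0 + 1/44 = 1/44
  P(Y=2) = 5/22 + 1/44 = 1/4
H(Y) = -[(8/11)·log₂(8/11) + (1/44)·log₂(1/44) + (1/4)·log₂(1/4)]
  = 0.33413 + 0.12408 + 0.50000 = 0.9582 bits

H(X|Y) = H(X,Y) - H(Y) = 1.5744 - 0.9582 = 0.6162 bits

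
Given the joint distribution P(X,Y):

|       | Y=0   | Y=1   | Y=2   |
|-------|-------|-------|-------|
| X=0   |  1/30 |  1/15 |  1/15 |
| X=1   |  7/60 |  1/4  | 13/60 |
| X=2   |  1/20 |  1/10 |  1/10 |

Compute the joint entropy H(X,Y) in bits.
2.9046 bits

H(X,Y) = -Σ_{x,y} P(x,y) log₂ P(x,y). Per-cell terms -P(x,y)·log₂P(x,y):
  X=0: 0.16356, 0.26046, 0.26046
  X=1: 0.36161, 0.50000, 0.47806
  X=2: 0.21610, 0.33219, 0.33219
Sum of the 9 terms: H(X,Y) = 2.9046 bits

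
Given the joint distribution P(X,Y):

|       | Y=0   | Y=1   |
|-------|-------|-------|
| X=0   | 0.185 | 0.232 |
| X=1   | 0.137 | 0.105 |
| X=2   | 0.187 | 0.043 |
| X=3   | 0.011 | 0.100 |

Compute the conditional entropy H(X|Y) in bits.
1.7261 bits

H(X|Y) = H(X,Y) - H(Y)

H(X,Y) = -Σ_{x,y} P(x,y) log₂ P(x,y). Per-cell terms -P(x,y)·log₂P(x,y):
  X=0: 0.450365, 0.489010
  X=1: 0.392882, 0.341412
  X=2: 0.452332, 0.195199
  X=3: 0.071570, 0.332193
Sum of the 8 terms: H(X,Y) = 2.72496 bits

Marginal of Y (column sums):
  P(Y=0) = 0.185 + 0.137 + 0.187 + 0.011 = 0.520
  P(Y=1) = 0.232 + 0.105 + 0.043 + 0.100 = 0.480
H(Y) = -[0.520·log₂(0.520) + 0.480·log₂(0.480)]
  = 0.490577 + 0.508269 = 0.99885 bits

H(X|Y) = H(X,Y) - H(Y) = 2.72496 - 0.99885 = 1.7261 bits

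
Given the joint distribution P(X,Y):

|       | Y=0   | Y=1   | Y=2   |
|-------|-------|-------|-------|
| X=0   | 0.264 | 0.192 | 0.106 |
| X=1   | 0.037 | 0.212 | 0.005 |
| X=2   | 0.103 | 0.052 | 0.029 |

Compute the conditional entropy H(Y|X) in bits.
1.2851 bits

H(Y|X) = H(X,Y) - H(X)

H(X,Y) = -Σ_{x,y} P(x,y) log₂ P(x,y). Per-cell terms -P(x,y)·log₂P(x,y):
  X=0: 0.50725, 0.45712, 0.34321
  X=1: 0.17598, 0.47443, 0.03822
  X=2: 0.33777, 0.22180, 0.14813
Sum of the 9 terms: H(X,Y) = 2.7039 bits

Marginal of X (row sums):
  P(X=0) = 0.264 + 0.192 + 0.106 = 0.562
  P(X=1) = 0.037 + 0.212 + 0.005 = 0.254
  P(X=2) = 0.103 + 0.052 + 0.029 = 0.184
H(X) = -[0.562·log₂(0.562) + 0.254·log₂(0.254) + 0.184·log₂(0.184)]
  = 0.46722 + 0.50218 + 0.44937 = 1.4188 bits

H(Y|X) = H(X,Y) - H(X) = 2.7039 - 1.4188 = 1.2851 bits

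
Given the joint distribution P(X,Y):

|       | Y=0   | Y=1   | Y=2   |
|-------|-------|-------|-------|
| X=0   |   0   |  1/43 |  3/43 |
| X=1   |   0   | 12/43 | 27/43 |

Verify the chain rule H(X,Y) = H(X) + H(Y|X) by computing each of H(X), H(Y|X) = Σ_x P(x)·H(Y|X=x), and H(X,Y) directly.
H(X) = 0.4465 bits, H(Y|X) = 0.8831 bits, H(X,Y) = 1.3296 bits

Marginal of X (row sums):
  P(X=0) = 0 + 1/43 + 3/43 = 4/43
  P(X=1) = 0 + 12/43 + 27/43 = 39/43
H(X) = -[(4/43)·log₂(4/43) + (39/43)·log₂(39/43)]
  = 0.31872 + 0.12776 = 0.4465 bits

H(Y|X) = Σ_x P(x)·H(Y|X=x):
  X=0: P(X=0) = 4/43, P(Y|X=0) = (0, 1/4, 3/4) → H(Y|X=0) = 0.81128
  X=1: P(X=1) = 39/43, P(Y|X=1) = (0, 4/13, 9/13) → H(Y|X=1) = 0.89049
H(Y|X) = (4/43)·0.81128 + (39/43)·0.89049 = 0.8831 bits

H(X,Y) = -Σ_{x,y} P(x,y) log₂ P(x,y). Per-cell terms -P(x,y)·log₂P(x,y):
  X=0: 0.00000, 0.12619, 0.26800
  X=1: 0.00000, 0.51385, 0.42156
  (cells with P = 0 contribute 0)
Sum of the 6 terms: H(X,Y) = 1.3296 bits

Chain rule check:
  H(X) + H(Y|X) = 0.4465 + 0.8831 = 1.3296 bits
  H(X,Y) = 1.3296 bits
✓ Chain rule verified.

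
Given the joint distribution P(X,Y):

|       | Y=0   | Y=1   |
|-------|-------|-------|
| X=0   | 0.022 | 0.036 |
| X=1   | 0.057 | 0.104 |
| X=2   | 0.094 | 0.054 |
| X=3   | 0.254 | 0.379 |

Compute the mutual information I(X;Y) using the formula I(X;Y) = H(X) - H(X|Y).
0.0229 bits

I(X;Y) = H(X) - H(X|Y)

Marginal of X (row sums):
  P(X=0) = 0.022 + 0.036 = 0.058
  P(X=1) = 0.057 + 0.104 = 0.161
  P(X=2) = 0.094 + 0.054 = 0.148
  P(X=3) = 0.254 + 0.379 = 0.633
H(X) = -[0.058·log₂(0.058) + 0.161·log₂(0.161) + 0.148·log₂(0.148) + 0.633·log₂(0.633)]
  = 0.2383 + 0.4242 + 0.4079 + 0.4176 = 1.4880 bits

Marginal of Y (column sums):
  P(Y=0) = 0.022 + 0.057 + 0.094 + 0.254 = 0.427
  P(Y=1) = 0.036 + 0.104 + 0.054 + 0.379 = 0.573
H(X|Y) = Σ_y P(y)·H(X|Y=y):
  Y=0: P(Y=0) = 0.427, P(X|Y=0) = (22/427, 57/427, 94/427, 254/427) → H(X|Y=0) = 1.5347
  Y=1: P(Y=1) = 0.573, P(X|Y=1) = (12/191, 104/573, 18/191, 379/573) → H(X|Y=1) = 1.4132
H(X|Y) = 0.427·1.5347 + 0.573·1.4132 = 1.4651 bits

I(X;Y) = H(X) - H(X|Y) = 1.4880 - 1.4651 = 0.0229 bits

Cross-check via I(X;Y) = H(X) + H(Y) - H(X,Y): computing H(Y) from the column sums and H(X,Y) from the 8 cells in the same way gives H(Y) = 0.9846 bits and H(X,Y) = 2.4497 bits, so
I(X;Y) = 1.4880 + 0.9846 - 2.4497 = 0.0229 bits ✓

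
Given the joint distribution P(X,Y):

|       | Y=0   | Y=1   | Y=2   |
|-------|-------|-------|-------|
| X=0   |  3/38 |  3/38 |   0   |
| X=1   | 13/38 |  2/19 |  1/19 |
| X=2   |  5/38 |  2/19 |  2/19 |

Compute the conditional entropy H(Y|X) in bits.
1.2921 bits

H(Y|X) = H(X,Y) - H(X)

H(X,Y) = -Σ_{x,y} P(x,y) log₂ P(x,y). Per-cell terms -P(x,y)·log₂P(x,y):
  X=0: 0.28918, 0.28918, 0.00000
  X=1: 0.52940, 0.34189, 0.22358
  X=2: 0.38500, 0.34189, 0.34189
  (cells with P = 0 contribute 0)
Sum of the 9 terms: H(X,Y) = 2.7420 bits

Marginal of X (row sums):
  P(X=0) = 3/38 + 3/38 + 0 = 3/19
  P(X=1) = 13/38 + 2/19 + 1/19 = 1/2
  P(X=2) = 5/38 + 2/19 + 2/19 = 13/38
H(X) = -[(3/19)·log₂(3/19) + (1/2)·log₂(1/2) + (13/38)·log₂(13/38)]
  = 0.42047 + 0.50000 + 0.52940 = 1.4499 bits

H(Y|X) = H(X,Y) - H(X) = 2.7420 - 1.4499 = 1.2921 bits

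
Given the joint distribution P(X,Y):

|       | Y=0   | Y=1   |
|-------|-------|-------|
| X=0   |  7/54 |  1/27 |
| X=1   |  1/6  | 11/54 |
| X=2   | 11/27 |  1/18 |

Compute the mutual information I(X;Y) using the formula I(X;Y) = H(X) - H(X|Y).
0.1366 bits

I(X;Y) = H(X) - H(X|Y)

Marginal of X (row sums):
  P(X=0) = 7/54 + 1/27 = 1/6
  P(X=1) = 1/6 + 11/54 = 10/27
  P(X=2) = 11/27 + 1/18 = 25/54
H(X) = -[(1/6)·log₂(1/6) + (10/27)·log₂(10/27) + (25/54)·log₂(25/54)]
  = 0.430827 + 0.530726 + 0.514366 = 1.47592 bits

Marginal of Y (column sums):
  P(Y=0) = 7/54 + 1/6 + 11/27 = 19/27
  P(Y=1) = 1/27 + 11/54 + 1/18 = 8/27
H(X|Y) = Σ_y P(y)·H(X|Y=y):
  Y=0: P(Y=0) = 19/27, P(X|Y=0) = (7/38, 9/38, 11/19) → H(X|Y=0) = 1.398235
  Y=1: P(Y=1) = 8/27, P(X|Y=1) = (1/8, 11/16, 3/16) → H(X|Y=1) = 1.199460
H(X|Y) = (19/27)·1.398235 + (8/27)·1.199460 = 1.33934 bits

I(X;Y) = H(X) - H(X|Y) = 1.47592 - 1.33934 = 0.1366 bits

Cross-check via I(X;Y) = H(X) + H(Y) - H(X,Y): computing H(Y) from the column sums and H(X,Y) from the 6 cells in the same way gives H(Y) = 0.87672 bits and H(X,Y) = 2.21606 bits, so
I(X;Y) = 1.47592 + 0.87672 - 2.21606 = 0.1366 bits ✓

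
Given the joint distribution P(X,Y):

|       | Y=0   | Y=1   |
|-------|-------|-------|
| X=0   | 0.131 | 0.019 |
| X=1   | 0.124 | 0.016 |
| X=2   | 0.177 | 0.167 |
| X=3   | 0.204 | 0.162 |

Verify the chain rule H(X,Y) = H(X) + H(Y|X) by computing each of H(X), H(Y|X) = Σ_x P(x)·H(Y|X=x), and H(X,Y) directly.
H(X) = 1.8680 bits, H(Y|X) = 0.8603 bits, H(X,Y) = 2.7283 bits

Marginal of X (row sums):
  P(X=0) = 0.131 + 0.019 = 0.150
  P(X=1) = 0.124 + 0.016 = 0.140
  P(X=2) = 0.177 + 0.167 = 0.344
  P(X=3) = 0.204 + 0.162 = 0.366
H(X) = -[0.150·log₂(0.150) + 0.140·log₂(0.140) + 0.344·log₂(0.344) + 0.366·log₂(0.366)]
  = 0.41054 + 0.39711 + 0.52959 + 0.53073 = 1.8680 bits

H(Y|X) = Σ_x P(x)·H(Y|X=x):
  X=0: P(X=0) = 0.150, P(Y|X=0) = (131/150, 19/150) → H(Y|X=0) = 0.54823
  X=1: P(X=1) = 0.140, P(Y|X=1) = (31/35, 4/35) → H(Y|X=1) = 0.51271
  X=2: P(X=2) = 0.344, P(Y|X=2) = (177/344, 167/344) → H(Y|X=2) = 0.99939
  X=3: P(X=3) = 0.366, P(Y|X=3) = (34/61, 27/61) → H(Y|X=3) = 0.99048
H(Y|X) = 0.150·0.54823 + 0.140·0.51271 + 0.344·0.99939 + 0.366·0.99048 = 0.8603 bits

H(X,Y) = -Σ_{x,y} P(x,y) log₂ P(x,y). Per-cell terms -P(x,y)·log₂P(x,y):
  X=0: 0.38414, 0.10864
  X=1: 0.37344, 0.09545
  X=2: 0.44218, 0.43121
  X=3: 0.46785, 0.42540
Sum of the 8 terms: H(X,Y) = 2.7283 bits

Chain rule check:
  H(X) + H(Y|X) = 1.8680 + 0.8603 = 2.7283 bits
  H(X,Y) = 2.7283 bits
✓ Chain rule verified.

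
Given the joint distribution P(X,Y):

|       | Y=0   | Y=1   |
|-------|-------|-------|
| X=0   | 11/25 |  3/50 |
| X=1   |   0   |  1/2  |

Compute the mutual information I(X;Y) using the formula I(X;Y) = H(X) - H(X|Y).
0.7249 bits

I(X;Y) = H(X) - H(X|Y)

Marginal of X (row sums):
  P(X=0) = 11/25 + 3/50 = 1/2
  P(X=1) = 0 + 1/2 = 1/2
H(X) = -[(1/2)·log₂(1/2) + (1/2)·log₂(1/2)]
  = 0.5000 + 0.5000 = 1.0000 bits

Marginal of Y (column sums):
  P(Y=0) = 11/25 + 0 = 11/25
  P(Y=1) = 3/50 + 1/2 = 14/25
H(X|Y) = Σ_y P(y)·H(X|Y=y):
  Y=0: P(Y=0) = 11/25, P(X|Y=0) = (1, 0) → H(X|Y=0) = 0.0000
  Y=1: P(Y=1) = 14/25, P(X|Y=1) = (3/28, 25/28) → H(X|Y=1) = 0.4912
H(X|Y) = (11/25)·0.0000 + (14/25)·0.4912 = 0.2751 bits

I(X;Y) = H(X) - H(X|Y) = 1.0000 - 0.2751 = 0.7249 bits

Cross-check via I(X;Y) = H(X) + H(Y) - H(X,Y): computing H(Y) from the column sums and H(X,Y) from the 4 cells in the same way gives H(Y) = 0.9896 bits and H(X,Y) = 1.2647 bits, so
I(X;Y) = 1.0000 + 0.9896 - 1.2647 = 0.7249 bits ✓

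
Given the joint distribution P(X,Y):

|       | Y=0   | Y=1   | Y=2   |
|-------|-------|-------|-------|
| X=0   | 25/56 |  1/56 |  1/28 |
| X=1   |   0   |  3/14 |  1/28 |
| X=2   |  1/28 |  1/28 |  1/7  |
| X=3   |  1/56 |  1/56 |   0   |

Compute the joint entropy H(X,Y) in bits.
2.3946 bits

H(X,Y) = -Σ_{x,y} P(x,y) log₂ P(x,y). Per-cell terms -P(x,y)·log₂P(x,y):
  X=0: 0.5194, 0.1037, 0.1717
  X=1: 0.0000, 0.4762, 0.1717
  X=2: 0.1717, 0.1717, 0.4011
  X=3: 0.1037, 0.1037, 0.0000
  (cells with P = 0 contribute 0)
Sum of the 12 terms: H(X,Y) = 2.3946 bits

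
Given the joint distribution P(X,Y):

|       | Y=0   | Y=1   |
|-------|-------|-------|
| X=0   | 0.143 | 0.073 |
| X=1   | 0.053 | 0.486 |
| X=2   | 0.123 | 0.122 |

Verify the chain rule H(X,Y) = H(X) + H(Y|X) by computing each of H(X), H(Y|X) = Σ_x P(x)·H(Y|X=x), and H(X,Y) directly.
H(X) = 1.4553 bits, H(Y|X) = 0.6943 bits, H(X,Y) = 2.1495 bits

Marginal of X (row sums):
  P(X=0) = 0.143 + 0.073 = 0.216
  P(X=1) = 0.053 + 0.486 = 0.539
  P(X=2) = 0.123 + 0.122 = 0.245
H(X) = -[0.216·log₂(0.216) + 0.539·log₂(0.539) + 0.245·log₂(0.245)]
  = 0.4776 + 0.4806 + 0.4971 = 1.4553 bits

H(Y|X) = Σ_x P(x)·H(Y|X=x):
  X=0: P(X=0) = 0.216, P(Y|X=0) = (143/216, 73/216) → H(Y|X=0) = 0.9229
  X=1: P(X=1) = 0.539, P(Y|X=1) = (53/539, 486/539) → H(Y|X=1) = 0.4637
  X=2: P(X=2) = 0.245, P(Y|X=2) = (123/245, 122/245) → H(Y|X=2) = 1.0000
H(Y|X) = 0.216·0.9229 + 0.539·0.4637 + 0.245·1.0000 = 0.6943 bits

H(X,Y) = -Σ_{x,y} P(x,y) log₂ P(x,y). Per-cell terms -P(x,y)·log₂P(x,y):
  X=0: 0.4012, 0.2756
  X=1: 0.2246, 0.5059
  X=2: 0.3719, 0.3703
Sum of the 6 terms: H(X,Y) = 2.1495 bits

Chain rule check:
  H(X) + H(Y|X) = 1.4553 + 0.6943 = 2.1496 bits
  H(X,Y) = 2.1495 bits
✓ Chain rule verified (Δ = 0.0001 is 4-dp rounding noise: each of the three values was rounded independently).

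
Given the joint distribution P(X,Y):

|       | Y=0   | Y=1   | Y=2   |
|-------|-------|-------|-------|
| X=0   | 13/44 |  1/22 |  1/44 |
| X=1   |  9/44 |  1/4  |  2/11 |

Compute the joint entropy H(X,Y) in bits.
2.2620 bits

H(X,Y) = -Σ_{x,y} P(x,y) log₂ P(x,y). Per-cell terms -P(x,y)·log₂P(x,y):
  X=0: 0.5197, 0.2027, 0.1241
  X=1: 0.4683, 0.5000, 0.4472
Sum of the 6 terms: H(X,Y) = 2.2620 bits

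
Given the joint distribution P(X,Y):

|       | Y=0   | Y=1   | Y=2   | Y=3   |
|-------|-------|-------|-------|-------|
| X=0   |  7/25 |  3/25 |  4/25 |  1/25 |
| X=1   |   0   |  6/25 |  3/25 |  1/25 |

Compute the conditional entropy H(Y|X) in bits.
1.5661 bits

H(Y|X) = H(X,Y) - H(X)

H(X,Y) = -Σ_{x,y} P(x,y) log₂ P(x,y). Per-cell terms -P(x,y)·log₂P(x,y):
  X=0: 0.51422, 0.36707, 0.42302, 0.18575
  X=1: 0.00000, 0.49413, 0.36707, 0.18575
  (cells with P = 0 contribute 0)
Sum of the 8 terms: H(X,Y) = 2.53701 bits

Marginal of X (row sums):
  P(X=0) = 7/25 + 3/25 + 4/25 + 1/25 = 3/5
  P(X=1) = 0 + 6/25 + 3/25 + 1/25 = 2/5
H(X) = -[(3/5)·log₂(3/5) + (2/5)·log₂(2/5)]
  = 0.44218 + 0.52877 = 0.97095 bits

H(Y|X) = H(X,Y) - H(X) = 2.53701 - 0.97095 = 1.5661 bits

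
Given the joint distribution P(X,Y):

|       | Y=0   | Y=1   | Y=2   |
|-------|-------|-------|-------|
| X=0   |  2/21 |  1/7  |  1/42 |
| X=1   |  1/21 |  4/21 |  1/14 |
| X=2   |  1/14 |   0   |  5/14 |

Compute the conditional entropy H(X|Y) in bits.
1.0695 bits

H(X|Y) = H(X,Y) - H(Y)

H(X,Y) = -Σ_{x,y} P(x,y) log₂ P(x,y). Per-cell terms -P(x,y)·log₂P(x,y):
  X=0: 0.32308, 0.40105, 0.12839
  X=1: 0.20916, 0.45568, 0.27195
  X=2: 0.27195, 0.00000, 0.53051
  (cells with P = 0 contribute 0)
Sum of the 9 terms: H(X,Y) = 2.59177 bits

Marginal of Y (column sums):
  P(Y=0) = 2/21 + 1/21 + 1/14 = 3/14
  P(Y=1) = 1/7 + 4/21 + 0 = 1/3
  P(Y=2) = 1/42 + 1/14 + 5/14 = 19/42
H(Y) = -[(3/14)·log₂(3/14) + (1/3)·log₂(1/3) + (19/42)·log₂(19/42)]
  = 0.47623 + 0.52832 + 0.51770 = 1.52225 bits

H(X|Y) = H(X,Y) - H(Y) = 2.59177 - 1.52225 = 1.0695 bits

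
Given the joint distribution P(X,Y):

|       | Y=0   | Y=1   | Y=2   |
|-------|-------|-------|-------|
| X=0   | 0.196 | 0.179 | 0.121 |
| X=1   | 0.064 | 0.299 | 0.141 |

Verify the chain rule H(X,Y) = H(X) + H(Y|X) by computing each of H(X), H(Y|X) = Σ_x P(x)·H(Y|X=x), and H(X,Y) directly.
H(X) = 1.0000 bits, H(Y|X) = 1.4469 bits, H(X,Y) = 2.4469 bits

Marginal of X (row sums):
  P(X=0) = 0.196 + 0.179 + 0.121 = 0.496
  P(X=1) = 0.064 + 0.299 + 0.141 = 0.504
H(X) = -[0.496·log₂(0.496) + 0.504·log₂(0.504)]
  = 0.50175 + 0.49821 = 1.0000 bits

H(Y|X) = Σ_x P(x)·H(Y|X=x):
  X=0: P(X=0) = 0.496, P(Y|X=0) = (49/124, 179/496, 121/496) → H(Y|X=0) = 1.55648
  X=1: P(X=1) = 0.504, P(Y|X=1) = (8/63, 299/504, 47/168) → H(Y|X=1) = 1.33908
H(Y|X) = 0.496·1.55648 + 0.504·1.33908 = 1.4469 bits

H(X,Y) = -Σ_{x,y} P(x,y) log₂ P(x,y). Per-cell terms -P(x,y)·log₂P(x,y):
  X=0: 0.46081, 0.44427, 0.36868
  X=1: 0.25381, 0.52079, 0.39850
Sum of the 6 terms: H(X,Y) = 2.4469 bits

Chain rule check:
  H(X) + H(Y|X) = 1.0000 + 1.4469 = 2.4469 bits
  H(X,Y) = 2.4469 bits
✓ Chain rule verified.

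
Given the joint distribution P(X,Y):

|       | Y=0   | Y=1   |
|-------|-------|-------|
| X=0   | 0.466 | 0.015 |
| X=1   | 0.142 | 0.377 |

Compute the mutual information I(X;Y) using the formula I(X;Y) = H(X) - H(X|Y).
0.4304 bits

I(X;Y) = H(X) - H(X|Y)

Marginal of X (row sums):
  P(X=0) = 0.466 + 0.015 = 0.481
  P(X=1) = 0.142 + 0.377 = 0.519
H(X) = -[0.481·log₂(0.481) + 0.519·log₂(0.519)]
  = 0.5079 + 0.4911 = 0.9990 bits

Marginal of Y (column sums):
  P(Y=0) = 0.466 + 0.142 = 0.608
  P(Y=1) = 0.015 + 0.377 = 0.392
H(X|Y) = Σ_y P(y)·H(X|Y=y):
  Y=0: P(Y=0) = 0.608, P(X|Y=0) = (233/304, 71/304) → H(X|Y=0) = 0.7842
  Y=1: P(Y=1) = 0.392, P(X|Y=1) = (15/392, 377/392) → H(X|Y=1) = 0.2343
H(X|Y) = 0.608·0.7842 + 0.392·0.2343 = 0.5686 bits

I(X;Y) = H(X) - H(X|Y) = 0.9990 - 0.5686 = 0.4304 bits

Cross-check via I(X;Y) = H(X) + H(Y) - H(X,Y): computing H(Y) from the column sums and H(X,Y) from the 4 cells in the same way gives H(Y) = 0.9661 bits and H(X,Y) = 1.5347 bits, so
I(X;Y) = 0.9990 + 0.9661 - 1.5347 = 0.4304 bits ✓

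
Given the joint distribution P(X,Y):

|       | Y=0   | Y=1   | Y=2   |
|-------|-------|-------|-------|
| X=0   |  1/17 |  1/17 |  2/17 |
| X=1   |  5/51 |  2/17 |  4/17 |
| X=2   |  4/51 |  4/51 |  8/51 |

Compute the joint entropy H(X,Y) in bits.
3.0223 bits

H(X,Y) = -Σ_{x,y} P(x,y) log₂ P(x,y). Per-cell terms -P(x,y)·log₂P(x,y):
  X=0: 0.240439, 0.240439, 0.363231
  X=1: 0.328480, 0.363231, 0.491168
  X=2: 0.288033, 0.288033, 0.419204
Sum of the 9 terms: H(X,Y) = 3.0223 bits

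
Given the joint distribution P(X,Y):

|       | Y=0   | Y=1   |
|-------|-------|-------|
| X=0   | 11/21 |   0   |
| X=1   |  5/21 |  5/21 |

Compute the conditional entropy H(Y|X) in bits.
0.4762 bits

H(Y|X) = H(X,Y) - H(X)

H(X,Y) = -Σ_{x,y} P(x,y) log₂ P(x,y). Per-cell terms -P(x,y)·log₂P(x,y):
  X=0: 0.48865, 0.00000
  X=1: 0.49295, 0.49295
  (cells with P = 0 contribute 0)
Sum of the 4 terms: H(X,Y) = 1.47455 bits

Marginal of X (row sums):
  P(X=0) = 11/21 + 0 = 11/21
  P(X=1) = 5/21 + 5/21 = 10/21
H(X) = -[(11/21)·log₂(11/21) + (10/21)·log₂(10/21)]
  = 0.48865 + 0.50971 = 0.99836 bits

H(Y|X) = H(X,Y) - H(X) = 1.47455 - 0.99836 = 0.4762 bits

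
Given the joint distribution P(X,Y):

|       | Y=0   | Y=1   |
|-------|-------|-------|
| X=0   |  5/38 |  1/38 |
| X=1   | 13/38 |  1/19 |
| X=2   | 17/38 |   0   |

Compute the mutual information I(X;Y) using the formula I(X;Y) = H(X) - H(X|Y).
0.0722 bits

I(X;Y) = H(X) - H(X|Y)

Marginal of X (row sums):
  P(X=0) = 5/38 + 1/38 = 3/19
  P(X=1) = 13/38 + 1/19 = 15/38
  P(X=2) = 17/38 + 0 = 17/38
H(X) = -[(3/19)·log₂(3/19) + (15/38)·log₂(15/38) + (17/38)·log₂(17/38)]
  = 0.420468 + 0.529357 + 0.519155 = 1.46898 bits

Marginal of Y (column sums):
  P(Y=0) = 5/38 + 13/38 + 17/38 = 35/38
  P(Y=1) = 1/38 + 1/19 + 0 = 3/38
H(X|Y) = Σ_y P(y)·H(X|Y=y):
  Y=0: P(Y=0) = 35/38, P(X|Y=0) = (1/7, 13/35, 17/35) → H(X|Y=0) = 1.437791
  Y=1: P(Y=1) = 3/38, P(X|Y=1) = (1/3, 2/3, 0) → H(X|Y=1) = 0.918296
H(X|Y) = (35/38)·1.437791 + (3/38)·0.918296 = 1.39678 bits

I(X;Y) = H(X) - H(X|Y) = 1.46898 - 1.39678 = 0.0722 bits

Cross-check via I(X;Y) = H(X) + H(Y) - H(X,Y): computing H(Y) from the column sums and H(X,Y) from the 6 cells in the same way gives H(Y) = 0.39846 bits and H(X,Y) = 1.79524 bits, so
I(X;Y) = 1.46898 + 0.39846 - 1.79524 = 0.0722 bits ✓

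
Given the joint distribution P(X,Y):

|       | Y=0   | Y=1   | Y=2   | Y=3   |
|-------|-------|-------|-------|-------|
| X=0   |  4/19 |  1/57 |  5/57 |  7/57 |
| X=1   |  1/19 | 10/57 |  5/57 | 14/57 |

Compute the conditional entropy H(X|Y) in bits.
0.7886 bits

H(X|Y) = H(X,Y) - H(Y)

H(X,Y) = -Σ_{x,y} P(x,y) log₂ P(x,y). Per-cell terms -P(x,y)·log₂P(x,y):
  X=0: 0.47325, 0.10233, 0.30798, 0.37156
  X=1: 0.22358, 0.44052, 0.30798, 0.49750
Sum of the 8 terms: H(X,Y) = 2.7247 bits

Marginal of Y (column sums):
  P(Y=0) = 4/19 + 1/19 = 5/19
  P(Y=1) = 1/57 + 10/57 = 11/57
  P(Y=2) = 5/57 + 5/57 = 10/57
  P(Y=3) = 7/57 + 14/57 = 7/19
H(Y) = -[(5/19)·log₂(5/19) + (11/57)·log₂(11/57) + (10/57)·log₂(10/57) + (7/19)·log₂(7/19)]
  = 0.50684 + 0.45804 + 0.44052 + 0.53074 = 1.9361 bits

H(X|Y) = H(X,Y) - H(Y) = 2.7247 - 1.9361 = 0.7886 bits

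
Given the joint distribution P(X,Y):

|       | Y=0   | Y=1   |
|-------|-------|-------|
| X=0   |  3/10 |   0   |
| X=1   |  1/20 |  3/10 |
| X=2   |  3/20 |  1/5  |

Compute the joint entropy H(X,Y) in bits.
2.1332 bits

H(X,Y) = -Σ_{x,y} P(x,y) log₂ P(x,y). Per-cell terms -P(x,y)·log₂P(x,y):
  X=0: 0.5211, 0.0000
  X=1: 0.2161, 0.5211
  X=2: 0.4105, 0.4644
  (cells with P = 0 contribute 0)
Sum of the 6 terms: H(X,Y) = 2.1332 bits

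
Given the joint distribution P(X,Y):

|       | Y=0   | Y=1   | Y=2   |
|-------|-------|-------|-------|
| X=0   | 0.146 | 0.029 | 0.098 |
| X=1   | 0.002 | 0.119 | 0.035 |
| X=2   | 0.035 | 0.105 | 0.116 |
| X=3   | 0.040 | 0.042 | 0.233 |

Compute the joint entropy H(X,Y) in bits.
3.1732 bits

H(X,Y) = -Σ_{x,y} P(x,y) log₂ P(x,y). Per-cell terms -P(x,y)·log₂P(x,y):
  X=0: 0.4053, 0.1481, 0.3284
  X=1: 0.0179, 0.3654, 0.1693
  X=2: 0.1693, 0.3414, 0.3605
  X=3: 0.1858, 0.1921, 0.4897
Sum of the 12 terms: H(X,Y) = 3.1732 bits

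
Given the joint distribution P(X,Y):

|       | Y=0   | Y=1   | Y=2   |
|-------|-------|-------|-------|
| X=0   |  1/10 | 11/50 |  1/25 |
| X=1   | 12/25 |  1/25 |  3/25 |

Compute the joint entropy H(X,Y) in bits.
2.0596 bits

H(X,Y) = -Σ_{x,y} P(x,y) log₂ P(x,y). Per-cell terms -P(x,y)·log₂P(x,y):
  X=0: 0.33219, 0.48057, 0.18575
  X=1: 0.50827, 0.18575, 0.36707
Sum of the 6 terms: H(X,Y) = 2.0596 bits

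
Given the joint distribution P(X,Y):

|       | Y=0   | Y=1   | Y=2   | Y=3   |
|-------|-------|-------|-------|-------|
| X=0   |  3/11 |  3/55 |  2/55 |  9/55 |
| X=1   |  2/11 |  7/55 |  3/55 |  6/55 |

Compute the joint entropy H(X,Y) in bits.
2.7446 bits

H(X,Y) = -Σ_{x,y} P(x,y) log₂ P(x,y). Per-cell terms -P(x,y)·log₂P(x,y):
  X=0: 0.5112, 0.2289, 0.1739, 0.4273
  X=1: 0.4472, 0.3785, 0.2289, 0.3487
Sum of the 8 terms: H(X,Y) = 2.7446 bits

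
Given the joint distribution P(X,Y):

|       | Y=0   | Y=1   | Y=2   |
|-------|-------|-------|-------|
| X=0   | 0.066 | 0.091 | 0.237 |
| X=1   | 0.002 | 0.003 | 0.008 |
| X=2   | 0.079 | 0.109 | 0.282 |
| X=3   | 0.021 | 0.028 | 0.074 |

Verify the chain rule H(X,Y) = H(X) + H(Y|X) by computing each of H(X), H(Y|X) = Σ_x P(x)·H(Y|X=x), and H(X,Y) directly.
H(X) = 1.4947 bits, H(Y|X) = 1.3621 bits, H(X,Y) = 2.8568 bits

Marginal of X (row sums):
  P(X=0) = 0.066 + 0.091 + 0.237 = 0.394
  P(X=1) = 0.002 + 0.003 + 0.008 = 0.013
  P(X=2) = 0.079 + 0.109 + 0.282 = 0.470
  P(X=3) = 0.021 + 0.028 + 0.074 = 0.123
H(X) = -[0.394·log₂(0.394) + 0.013·log₂(0.013) + 0.470·log₂(0.470) + 0.123·log₂(0.123)]
  = 0.52943 + 0.08145 + 0.51196 + 0.37186 = 1.4947 bits

H(Y|X) = Σ_x P(x)·H(Y|X=x):
  X=0: P(X=0) = 0.394, P(Y|X=0) = (33/197, 91/394, 237/394) → H(Y|X=0) = 1.36121
  X=1: P(X=1) = 0.013, P(Y|X=1) = (2/13, 3/13, 8/13) → H(Y|X=1) = 1.33468
  X=2: P(X=2) = 0.470, P(Y|X=2) = (79/470, 109/470, 3/5) → H(Y|X=2) = 1.36357
  X=3: P(X=3) = 0.123, P(Y|X=3) = (7/41, 28/123, 74/123) → H(Y|X=3) = 1.36248
H(Y|X) = 0.394·1.36121 + 0.013·1.33468 + 0.470·1.36357 + 0.123·1.36248 = 1.3621 bits

H(X,Y) = -Σ_{x,y} P(x,y) log₂ P(x,y). Per-cell terms -P(x,y)·log₂P(x,y):
  X=0: 0.25881, 0.31468, 0.49226
  X=1: 0.01793, 0.02514, 0.05573
  X=2: 0.28930, 0.34854, 0.51500
  X=3: 0.11704, 0.14444, 0.27797
Sum of the 12 terms: H(X,Y) = 2.8568 bits

Chain rule check:
  H(X) + H(Y|X) = 1.4947 + 1.3621 = 2.8568 bits
  H(X,Y) = 2.8568 bits
✓ Chain rule verified.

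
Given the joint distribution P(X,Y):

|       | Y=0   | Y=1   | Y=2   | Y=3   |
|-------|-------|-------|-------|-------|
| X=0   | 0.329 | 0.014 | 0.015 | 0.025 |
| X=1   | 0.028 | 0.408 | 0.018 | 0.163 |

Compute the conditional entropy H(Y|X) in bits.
1.0807 bits

H(Y|X) = H(X,Y) - H(X)

H(X,Y) = -Σ_{x,y} P(x,y) log₂ P(x,y). Per-cell terms -P(x,y)·log₂P(x,y):
  X=0: 0.5277, 0.0862, 0.0909, 0.1330
  X=1: 0.1444, 0.5277, 0.1043, 0.4266
Sum of the 8 terms: H(X,Y) = 2.0408 bits

Marginal of X (row sums):
  P(X=0) = 0.329 + 0.014 + 0.015 + 0.025 = 0.383
  P(X=1) = 0.028 + 0.408 + 0.018 + 0.163 = 0.617
H(X) = -[0.383·log₂(0.383) + 0.617·log₂(0.617)]
  = 0.5303 + 0.4298 = 0.9601 bits

H(Y|X) = H(X,Y) - H(X) = 2.0408 - 0.9601 = 1.0807 bits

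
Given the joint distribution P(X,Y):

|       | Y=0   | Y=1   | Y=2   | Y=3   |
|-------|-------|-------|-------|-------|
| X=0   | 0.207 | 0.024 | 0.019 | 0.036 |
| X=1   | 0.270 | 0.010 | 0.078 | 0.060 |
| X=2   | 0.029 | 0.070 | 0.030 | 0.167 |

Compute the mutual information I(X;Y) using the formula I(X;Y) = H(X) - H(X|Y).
0.2966 bits

I(X;Y) = H(X) - H(X|Y)

Marginal of X (row sums):
  P(X=0) = 0.207 + 0.024 + 0.019 + 0.036 = 0.286
  P(X=1) = 0.270 + 0.010 + 0.078 + 0.060 = 0.418
  P(X=2) = 0.029 + 0.070 + 0.030 + 0.167 = 0.296
H(X) = -[0.286·log₂(0.286) + 0.418·log₂(0.418) + 0.296·log₂(0.296)]
  = 0.5165 + 0.5260 + 0.5199 = 1.5624 bits

Marginal of Y (column sums):
  P(Y=0) = 0.207 + 0.270 + 0.029 = 0.506
  P(Y=1) = 0.024 + 0.010 + 0.070 = 0.104
  P(Y=2) = 0.019 + 0.078 + 0.030 = 0.127
  P(Y=3) = 0.036 + 0.060 + 0.167 = 0.263
H(X|Y) = Σ_y P(y)·H(X|Y=y):
  Y=0: P(Y=0) = 0.506, P(X|Y=0) = (9/22, 135/253, 29/506) → H(X|Y=0) = 1.2475
  Y=1: P(Y=1) = 0.104, P(X|Y=1) = (3/13, 5/52, 35/52) → H(X|Y=1) = 1.1975
  Y=2: P(Y=2) = 0.127, P(X|Y=2) = (19/127, 78/127, 30/127) → H(X|Y=2) = 1.3337
  Y=3: P(Y=3) = 0.263, P(X|Y=3) = (36/263, 60/263, 167/263) → H(X|Y=3) = 1.2952
H(X|Y) = 0.506·1.2475 + 0.104·1.1975 + 0.127·1.3337 + 0.263·1.2952 = 1.2658 bits

I(X;Y) = H(X) - H(X|Y) = 1.5624 - 1.2658 = 0.2966 bits

Cross-check via I(X;Y) = H(X) + H(Y) - H(X,Y): computing H(Y) from the column sums and H(X,Y) from the 12 cells in the same way gives H(Y) = 1.7217 bits and H(X,Y) = 2.9875 bits, so
I(X;Y) = 1.5624 + 1.7217 - 2.9875 = 0.2966 bits ✓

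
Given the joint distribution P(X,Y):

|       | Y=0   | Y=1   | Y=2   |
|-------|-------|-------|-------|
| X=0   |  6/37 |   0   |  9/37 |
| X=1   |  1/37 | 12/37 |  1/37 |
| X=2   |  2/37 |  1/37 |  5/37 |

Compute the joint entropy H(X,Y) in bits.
2.4887 bits

H(X,Y) = -Σ_{x,y} P(x,y) log₂ P(x,y). Per-cell terms -P(x,y)·log₂P(x,y):
  X=0: 0.4256, 0.0000, 0.4961
  X=1: 0.1408, 0.5269, 0.1408
  X=2: 0.2275, 0.1408, 0.3902
  (cells with P = 0 contribute 0)
Sum of the 9 terms: H(X,Y) = 2.4887 bits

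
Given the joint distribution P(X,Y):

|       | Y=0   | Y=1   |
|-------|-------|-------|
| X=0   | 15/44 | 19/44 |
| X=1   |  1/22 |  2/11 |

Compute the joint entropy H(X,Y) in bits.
1.7023 bits

H(X,Y) = -Σ_{x,y} P(x,y) log₂ P(x,y). Per-cell terms -P(x,y)·log₂P(x,y):
  X=0: 0.5293, 0.5231
  X=1: 0.2027, 0.4472
Sum of the 4 terms: H(X,Y) = 1.7023 bits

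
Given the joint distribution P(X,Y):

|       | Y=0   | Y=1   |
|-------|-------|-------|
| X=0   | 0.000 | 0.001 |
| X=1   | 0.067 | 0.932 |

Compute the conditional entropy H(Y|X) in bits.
0.3545 bits

H(Y|X) = H(X,Y) - H(X)

H(X,Y) = -Σ_{x,y} P(x,y) log₂ P(x,y). Per-cell terms -P(x,y)·log₂P(x,y):
  X=0: 0.00000, 0.00997
  X=1: 0.26128, 0.09469
  (cells with P = 0 contribute 0)
Sum of the 4 terms: H(X,Y) = 0.3659 bits

Marginal of X (row sums):
  P(X=0) = 0.000 + 0.001 = 0.001
  P(X=1) = 0.067 + 0.932 = 0.999
H(X) = -[0.001·log₂(0.001) + 0.999·log₂(0.999)]
  = 0.00997 + 0.00144 = 0.0114 bits

H(Y|X) = H(X,Y) - H(X) = 0.3659 - 0.0114 = 0.3545 bits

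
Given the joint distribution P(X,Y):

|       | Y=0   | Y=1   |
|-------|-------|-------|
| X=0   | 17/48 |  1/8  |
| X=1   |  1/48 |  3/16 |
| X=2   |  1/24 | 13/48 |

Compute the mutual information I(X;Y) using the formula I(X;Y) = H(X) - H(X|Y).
0.3084 bits

I(X;Y) = H(X) - H(X|Y)

Marginal of X (row sums):
  P(X=0) = 17/48 + 1/8 = 23/48
  P(X=1) = 1/48 + 3/16 = 5/24
  P(X=2) = 1/24 + 13/48 = 5/16
H(X) = -[(23/48)·log₂(23/48) + (5/24)·log₂(5/24) + (5/16)·log₂(5/16)]
  = 0.5086 + 0.4715 + 0.5244 = 1.5045 bits

Marginal of Y (column sums):
  P(Y=0) = 17/48 + 1/48 + 1/24 = 5/12
  P(Y=1) = 1/8 + 3/16 + 13/48 = 7/12
H(X|Y) = Σ_y P(y)·H(X|Y=y):
  Y=0: P(Y=0) = 5/12, P(X|Y=0) = (17/20, 1/20, 1/10) → H(X|Y=0) = 0.7476
  Y=1: P(Y=1) = 7/12, P(X|Y=1) = (3/14, 9/28, 13/28) → H(X|Y=1) = 1.5165
H(X|Y) = (5/12)·0.7476 + (7/12)·1.5165 = 1.1961 bits

I(X;Y) = H(X) - H(X|Y) = 1.5045 - 1.1961 = 0.3084 bits

Cross-check via I(X;Y) = H(X) + H(Y) - H(X,Y): computing H(Y) from the column sums and H(X,Y) from the 6 cells in the same way gives H(Y) = 0.9799 bits and H(X,Y) = 2.1760 bits, so
I(X;Y) = 1.5045 + 0.9799 - 2.1760 = 0.3084 bits ✓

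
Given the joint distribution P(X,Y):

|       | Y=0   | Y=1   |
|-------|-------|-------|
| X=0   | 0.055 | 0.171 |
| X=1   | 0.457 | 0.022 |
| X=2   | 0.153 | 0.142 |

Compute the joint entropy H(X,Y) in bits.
2.1175 bits

H(X,Y) = -Σ_{x,y} P(x,y) log₂ P(x,y). Per-cell terms -P(x,y)·log₂P(x,y):
  X=0: 0.2301, 0.4357
  X=1: 0.5163, 0.1211
  X=2: 0.4144, 0.3999
Sum of the 6 terms: H(X,Y) = 2.1175 bits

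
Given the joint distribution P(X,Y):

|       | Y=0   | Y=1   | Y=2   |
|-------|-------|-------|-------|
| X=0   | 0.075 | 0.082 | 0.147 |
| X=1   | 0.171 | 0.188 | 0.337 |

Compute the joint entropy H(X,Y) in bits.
2.4006 bits

H(X,Y) = -Σ_{x,y} P(x,y) log₂ P(x,y). Per-cell terms -P(x,y)·log₂P(x,y):
  X=0: 0.2803, 0.2959, 0.4066
  X=1: 0.4357, 0.4533, 0.5288
Sum of the 6 terms: H(X,Y) = 2.4006 bits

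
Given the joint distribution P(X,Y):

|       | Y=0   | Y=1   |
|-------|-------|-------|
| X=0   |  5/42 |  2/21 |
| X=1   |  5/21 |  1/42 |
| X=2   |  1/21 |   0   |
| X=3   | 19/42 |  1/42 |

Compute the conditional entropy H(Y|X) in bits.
0.4639 bits

H(Y|X) = H(X,Y) - H(X)

H(X,Y) = -Σ_{x,y} P(x,y) log₂ P(x,y). Per-cell terms -P(x,y)·log₂P(x,y):
  X=0: 0.3655, 0.3231
  X=1: 0.4929, 0.1284
  X=2: 0.2092, 0.0000
  X=3: 0.5177, 0.1284
  (cells with P = 0 contribute 0)
Sum of the 8 terms: H(X,Y) = 2.1652 bits

Marginal of X (row sums):
  P(X=0) = 5/42 + 2/21 = 3/14
  P(X=1) = 5/21 + 1/42 = 11/42
  P(X=2) = 1/21 + 0 = 1/21
  P(X=3) = 19/42 + 1/42 = 10/21
H(X) = -[(3/14)·log₂(3/14) + (11/42)·log₂(11/42) + (1/21)·log₂(1/21) + (10/21)·log₂(10/21)]
  = 0.4762 + 0.5062 + 0.2092 + 0.5097 = 1.7013 bits

H(Y|X) = H(X,Y) - H(X) = 2.1652 - 1.7013 = 0.4639 bits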